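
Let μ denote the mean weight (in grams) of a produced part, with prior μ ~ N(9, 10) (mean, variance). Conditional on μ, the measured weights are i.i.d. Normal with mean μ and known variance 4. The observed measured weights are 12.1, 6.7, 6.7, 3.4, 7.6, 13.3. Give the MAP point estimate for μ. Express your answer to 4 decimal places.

n = 6; x̄ = (12.1 + 6.7 + 6.7 + 3.4 + 7.6 + 13.3)/6 = 49.8/6 = 8.3.
For a Normal prior and Normal likelihood with known variance, the posterior is Normal; its mode equals its mean, the precision-weighted average.
Prior precision 1/σ₀² = 1/10 = 0.1; data precision n/σ² = 6/4 = 1.5.
μ̂ = (0.1·9 + 1.5·8.3) / (0.1 + 1.5) = 13.35/1.6 = 8.34375 ≈ 8.3438.

μ̂_MAP = 8.3438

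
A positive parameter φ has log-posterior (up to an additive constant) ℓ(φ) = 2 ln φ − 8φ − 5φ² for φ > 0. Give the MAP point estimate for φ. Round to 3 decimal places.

ℓ'(φ) = 2/φ − 8 − 10φ. Setting this to zero and multiplying by φ: 10φ² + 8φ − 2 = 0.
φ = (−8 + √(8² + 4·10·2)) / (2·10) = (−8 + √144) / 20 = (−8 + 12)/20 = 1/5.
ℓ''(φ) = −2/φ² − 10 < 0, confirming a maximum.

φ̂_MAP = 0.200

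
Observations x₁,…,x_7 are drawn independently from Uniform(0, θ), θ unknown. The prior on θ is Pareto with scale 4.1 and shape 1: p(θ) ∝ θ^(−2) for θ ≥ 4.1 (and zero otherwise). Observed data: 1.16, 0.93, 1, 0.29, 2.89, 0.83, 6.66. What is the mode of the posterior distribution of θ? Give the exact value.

The Uniform(0, θ) likelihood is θ^(−n) for θ ≥ max(xᵢ), zero otherwise. Here max(xᵢ) = 6.66.
Posterior ∝ θ^(−2) · θ^(−7) = θ^(−9) on θ ≥ max(4.1, 6.66) = 6.66.
This density is strictly decreasing in θ, so the posterior mode lies at the lower boundary of the support.

θ̂_MAP = 6.66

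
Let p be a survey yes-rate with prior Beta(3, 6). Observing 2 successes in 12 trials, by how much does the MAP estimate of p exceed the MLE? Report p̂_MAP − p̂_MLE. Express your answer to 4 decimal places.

MAP − MLE = 0.0439

Posterior is Beta(5, 16); MAP = (5−1)/(21−2) = 4/19 ≈ 0.21053.
MLE ignores the prior: p̂_MLE = k/n = 2/12 ≈ 0.16667.
Difference = 4/19 − 2/12 = 5/114 ≈ 0.0439.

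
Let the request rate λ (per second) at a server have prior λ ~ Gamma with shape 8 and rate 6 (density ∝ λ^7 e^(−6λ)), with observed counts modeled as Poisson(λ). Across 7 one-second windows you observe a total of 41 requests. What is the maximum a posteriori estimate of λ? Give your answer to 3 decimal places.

Σxᵢ = 41, n = 7.
Posterior ∝ λ^7e^(−6λ) · λ^41e^(−7λ) = λ^48e^(−13λ), i.e. Gamma(shape=49, rate=13).
The mode of a Gamma(a, b) with a ≥ 1 (shape–rate) is (a−1)/b = 48/13 ≈ 3.692.

λ̂_MAP = 3.692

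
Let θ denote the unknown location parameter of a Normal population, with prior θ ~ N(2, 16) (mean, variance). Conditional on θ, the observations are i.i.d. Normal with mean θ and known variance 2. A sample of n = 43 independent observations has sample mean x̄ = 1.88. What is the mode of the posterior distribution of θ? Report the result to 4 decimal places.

n = 43, x̄ = 1.88.
For a Normal prior and Normal likelihood with known variance, the posterior is Normal; its mode equals its mean, the precision-weighted average.
Prior precision 1/σ₀² = 1/16 = 0.0625; data precision n/σ² = 43/2 = 21.5.
θ̂ = (0.0625·2 + 21.5·1.88) / (0.0625 + 21.5) = 40.545/21.5625 = 5406/2875 ≈ 1.8803.

θ̂_MAP = 1.8803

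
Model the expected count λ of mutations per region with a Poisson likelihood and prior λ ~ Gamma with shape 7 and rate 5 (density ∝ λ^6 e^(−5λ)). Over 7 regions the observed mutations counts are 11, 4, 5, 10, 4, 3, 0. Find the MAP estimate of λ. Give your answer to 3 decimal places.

λ̂_MAP = 3.583

Σxᵢ = 11+4+5+10+4+3+0 = 37, with n = 7.
Posterior ∝ λ^6e^(−5λ) · λ^37e^(−7λ) = λ^43e^(−12λ), i.e. Gamma(shape=44, rate=12).
The mode of a Gamma(a, b) with a ≥ 1 (shape–rate) is (a−1)/b = 43/12 ≈ 3.583.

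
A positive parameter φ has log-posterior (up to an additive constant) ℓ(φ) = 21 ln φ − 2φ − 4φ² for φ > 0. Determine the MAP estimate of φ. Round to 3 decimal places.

ℓ'(φ) = 21/φ − 2 − 8φ. Setting this to zero and multiplying by φ: 8φ² + 2φ − 21 = 0.
φ = (−2 + √(2² + 4·8·21)) / (2·8) = (−2 + √676) / 16 = (−2 + 26)/16 = 3/2.
ℓ''(φ) = −21/φ² − 8 < 0, confirming a maximum.

φ̂_MAP = 1.500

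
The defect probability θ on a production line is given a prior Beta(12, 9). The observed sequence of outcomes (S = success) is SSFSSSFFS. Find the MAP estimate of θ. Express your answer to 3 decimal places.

θ̂_MAP = 0.607

Prior: Beta(12, 9).
Data: 6 successes in 9 trials (from the sequence). The binomial likelihood contributes θ^6(1−θ)^3, so the posterior is Beta(12+6, 9+3) = Beta(18, 12).
For Beta(a, b) with a, b > 1 the mode is (a−1)/(a+b−2) = 17/28 ≈ 0.607.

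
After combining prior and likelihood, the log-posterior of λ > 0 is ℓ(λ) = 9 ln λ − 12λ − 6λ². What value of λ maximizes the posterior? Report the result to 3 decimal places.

λ̂_MAP = 0.500

ℓ'(λ) = 9/λ − 12 − 12λ. Setting this to zero and multiplying by λ: 12λ² + 12λ − 9 = 0.
λ = (−12 + √(12² + 4·12·9)) / (2·12) = (−12 + √576) / 24 = (−12 + 24)/24 = 1/2.
ℓ''(λ) = −9/λ² − 12 < 0, confirming a maximum.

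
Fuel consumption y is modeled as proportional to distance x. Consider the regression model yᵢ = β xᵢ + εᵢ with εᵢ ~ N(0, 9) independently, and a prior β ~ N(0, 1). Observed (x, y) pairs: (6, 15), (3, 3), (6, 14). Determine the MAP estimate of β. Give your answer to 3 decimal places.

β̂_MAP = 2.033

log p(β | y) = −Σ(yᵢ − βxᵢ)²/(2·9) − β²/(2·1) + const.
Setting the derivative to zero: Σxᵢ(yᵢ − βxᵢ)/9 − β/1 = 0, so β = Σxᵢyᵢ / (Σxᵢ² + σ²/τ²).
Σxᵢyᵢ = 6·15 + 3·3 + 6·14 = 183; Σxᵢ² = 81; σ²/τ² = 9.
β̂_MAP = 183 / (81 + 9) = 183/90 ≈ 2.033.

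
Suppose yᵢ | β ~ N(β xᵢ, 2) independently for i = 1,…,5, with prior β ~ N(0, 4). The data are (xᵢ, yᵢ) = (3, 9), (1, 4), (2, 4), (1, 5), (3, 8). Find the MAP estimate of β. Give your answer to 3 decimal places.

log p(β | y) = −Σ(yᵢ − βxᵢ)²/(2·2) − β²/(2·4) + const.
Setting the derivative to zero: Σxᵢ(yᵢ − βxᵢ)/2 − β/4 = 0, so β = Σxᵢyᵢ / (Σxᵢ² + σ²/τ²).
Σxᵢyᵢ = 3·9 + 1·4 + 2·4 + 1·5 + 3·8 = 68; Σxᵢ² = 24; σ²/τ² = 0.5.
β̂_MAP = 68 / (24 + 0.5) = 68/24.5 ≈ 2.776.

β̂_MAP = 2.776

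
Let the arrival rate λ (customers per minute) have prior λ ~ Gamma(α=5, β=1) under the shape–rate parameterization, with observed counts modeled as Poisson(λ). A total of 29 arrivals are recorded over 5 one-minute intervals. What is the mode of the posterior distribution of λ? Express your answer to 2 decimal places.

λ̂_MAP = 5.50

Σxᵢ = 29, n = 5.
Posterior ∝ λ^4e^(−1λ) · λ^29e^(−5λ) = λ^33e^(−6λ), i.e. Gamma(shape=34, rate=6).
The mode of a Gamma(a, b) with a ≥ 1 (shape–rate) is (a−1)/b = 33/6 ≈ 5.50.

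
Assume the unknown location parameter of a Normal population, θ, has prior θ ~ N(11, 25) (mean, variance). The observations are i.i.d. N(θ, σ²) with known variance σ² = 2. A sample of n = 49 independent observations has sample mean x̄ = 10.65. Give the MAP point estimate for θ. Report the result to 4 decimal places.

θ̂_MAP = 10.6506

n = 49, x̄ = 10.65.
For a Normal prior and Normal likelihood with known variance, the posterior is Normal; its mode equals its mean, the precision-weighted average.
Prior precision 1/σ₀² = 1/25 = 0.04; data precision n/σ² = 49/2 = 24.5.
θ̂ = (0.04·11 + 24.5·10.65) / (0.04 + 24.5) = 261.365/24.54 = 52273/4908 ≈ 10.6506.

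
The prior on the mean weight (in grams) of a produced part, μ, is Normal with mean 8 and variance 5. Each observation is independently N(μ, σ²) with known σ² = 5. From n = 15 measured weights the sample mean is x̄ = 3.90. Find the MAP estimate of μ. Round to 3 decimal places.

n = 15, x̄ = 3.90.
For a Normal prior and Normal likelihood with known variance, the posterior is Normal; its mode equals its mean, the precision-weighted average.
Prior precision 1/σ₀² = 1/5 = 0.2; data precision n/σ² = 15/5 = 3.
μ̂ = (0.2·8 + 3·3.9) / (0.2 + 3) = 13.3/3.2 = 4.15625 ≈ 4.156.

μ̂_MAP = 4.156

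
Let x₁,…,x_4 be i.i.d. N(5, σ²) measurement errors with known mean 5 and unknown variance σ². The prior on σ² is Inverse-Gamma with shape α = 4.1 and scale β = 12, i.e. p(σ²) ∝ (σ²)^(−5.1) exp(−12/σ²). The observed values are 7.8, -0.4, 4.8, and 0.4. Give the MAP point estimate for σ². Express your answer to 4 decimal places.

Sum of squared deviations about the known mean: SS = (7.8−5)² + (-0.4−5)² + (4.8−5)² + (0.4−5)² = 58.2.
The Normal likelihood contributes (σ²)^(−n/2) exp(−SS/(2σ²)), so the posterior is Inverse-Gamma(α + n/2, β + SS/2) = Inverse-Gamma(6.1, 41.1).
The mode of Inverse-Gamma(a, b) is b/(a+1) = 41.1/7.1 ≈ 5.7887.

σ̂²_MAP = 5.7887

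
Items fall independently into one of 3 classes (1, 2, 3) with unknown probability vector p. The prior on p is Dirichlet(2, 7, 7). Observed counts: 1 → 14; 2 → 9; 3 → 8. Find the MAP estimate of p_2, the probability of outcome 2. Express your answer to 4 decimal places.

MAP estimate: 0.3409

The posterior is Dirichlet(αᵢ + nᵢ) = Dirichlet(16, 16, 15).
For a Dirichlet(a₁,…,a_K) with all aᵢ > 1, the mode has j-th component (aⱼ − 1)/(Σaᵢ − K).
Here Σaᵢ = 47 and K = 3, so p_2 = (16 − 1)/(47 − 3) = 15/44 ≈ 0.3409.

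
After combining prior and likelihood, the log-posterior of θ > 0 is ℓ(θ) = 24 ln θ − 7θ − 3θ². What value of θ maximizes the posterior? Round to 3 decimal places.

θ̂_MAP = 1.500

ℓ'(θ) = 24/θ − 7 − 6θ. Setting this to zero and multiplying by θ: 6θ² + 7θ − 24 = 0.
θ = (−7 + √(7² + 4·6·24)) / (2·6) = (−7 + √625) / 12 = (−7 + 25)/12 = 3/2.
ℓ''(θ) = −24/θ² − 6 < 0, confirming a maximum.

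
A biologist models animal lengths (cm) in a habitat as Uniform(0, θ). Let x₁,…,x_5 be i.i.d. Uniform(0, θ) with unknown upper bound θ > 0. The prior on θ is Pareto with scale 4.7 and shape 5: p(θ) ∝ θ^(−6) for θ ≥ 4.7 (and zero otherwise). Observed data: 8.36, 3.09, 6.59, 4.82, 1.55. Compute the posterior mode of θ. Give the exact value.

The Uniform(0, θ) likelihood is θ^(−n) for θ ≥ max(xᵢ), zero otherwise. Here max(xᵢ) = 8.36.
Posterior ∝ θ^(−6) · θ^(−5) = θ^(−11) on θ ≥ max(4.7, 8.36) = 8.36.
This density is strictly decreasing in θ, so the posterior mode lies at the lower boundary of the support.

θ̂_MAP = 8.36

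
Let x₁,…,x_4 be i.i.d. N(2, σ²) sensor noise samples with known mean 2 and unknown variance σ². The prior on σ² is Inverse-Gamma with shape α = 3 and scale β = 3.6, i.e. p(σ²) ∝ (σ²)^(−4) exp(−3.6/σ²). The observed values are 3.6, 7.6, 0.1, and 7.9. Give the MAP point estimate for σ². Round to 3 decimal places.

Sum of squared deviations about the known mean: SS = (3.6−2)² + (7.6−2)² + (0.1−2)² + (7.9−2)² = 72.34.
The Normal likelihood contributes (σ²)^(−n/2) exp(−SS/(2σ²)), so the posterior is Inverse-Gamma(α + n/2, β + SS/2) = Inverse-Gamma(5, 39.77).
The mode of Inverse-Gamma(a, b) is b/(a+1) = 39.77/6 ≈ 6.628.

σ̂²_MAP = 6.628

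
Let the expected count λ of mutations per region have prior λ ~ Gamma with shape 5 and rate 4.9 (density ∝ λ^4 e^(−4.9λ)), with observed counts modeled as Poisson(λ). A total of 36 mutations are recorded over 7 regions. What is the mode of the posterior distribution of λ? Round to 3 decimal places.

λ̂_MAP = 3.361

Σxᵢ = 36, n = 7.
Posterior ∝ λ^4e^(−4.9λ) · λ^36e^(−7λ) = λ^40e^(−11.9λ), i.e. Gamma(shape=41, rate=11.9).
The mode of a Gamma(a, b) with a ≥ 1 (shape–rate) is (a−1)/b = 40/11.9 ≈ 3.361.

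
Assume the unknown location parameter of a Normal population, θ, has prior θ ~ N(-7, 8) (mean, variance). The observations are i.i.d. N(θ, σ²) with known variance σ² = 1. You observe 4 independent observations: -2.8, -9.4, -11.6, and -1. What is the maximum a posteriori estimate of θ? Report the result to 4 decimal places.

θ̂_MAP = -6.2242

n = 4; x̄ = ((-2.8) + (-9.4) + (-11.6) + (-1))/4 = -24.8/4 = -6.2.
For a Normal prior and Normal likelihood with known variance, the posterior is Normal; its mode equals its mean, the precision-weighted average.
Prior precision 1/σ₀² = 1/8 = 0.125; data precision n/σ² = 4/1 = 4.
θ̂ = (0.125·(-7) + 4·(-6.2)) / (0.125 + 4) = (-25.675)/4.125 = -1027/165 ≈ -6.2242.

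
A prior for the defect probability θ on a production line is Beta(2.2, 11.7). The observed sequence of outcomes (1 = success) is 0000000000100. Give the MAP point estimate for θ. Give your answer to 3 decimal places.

θ̂_MAP = 0.088

Prior: Beta(2.2, 11.7).
Data: 1 success in 13 trials (from the sequence). The binomial likelihood contributes θ(1−θ)^12, so the posterior is Beta(2.2+1, 11.7+12) = Beta(3.2, 23.7).
For Beta(a, b) with a, b > 1 the mode is (a−1)/(a+b−2) = 2.2/24.9 ≈ 0.088.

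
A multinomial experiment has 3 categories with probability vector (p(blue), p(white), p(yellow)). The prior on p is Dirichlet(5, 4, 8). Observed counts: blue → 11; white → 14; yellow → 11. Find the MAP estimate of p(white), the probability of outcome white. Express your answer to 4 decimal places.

MAP estimate of p(white) = 0.3400

The posterior is Dirichlet(αᵢ + nᵢ) = Dirichlet(16, 18, 19).
For a Dirichlet(a₁,…,a_K) with all aᵢ > 1, the mode has j-th component (aⱼ − 1)/(Σaᵢ − K).
Here Σaᵢ = 53 and K = 3, so p(white) = (18 − 1)/(53 − 3) = 17/50 ≈ 0.3400.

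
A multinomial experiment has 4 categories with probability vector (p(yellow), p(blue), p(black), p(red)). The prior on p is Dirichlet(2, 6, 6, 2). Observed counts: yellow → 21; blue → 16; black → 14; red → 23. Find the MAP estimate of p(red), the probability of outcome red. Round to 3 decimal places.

MAP estimate of p(red) = 0.279

The posterior is Dirichlet(αᵢ + nᵢ) = Dirichlet(23, 22, 20, 25).
For a Dirichlet(a₁,…,a_K) with all aᵢ > 1, the mode has j-th component (aⱼ − 1)/(Σaᵢ − K).
Here Σaᵢ = 90 and K = 4, so p(red) = (25 − 1)/(90 − 4) = 24/86 ≈ 0.279.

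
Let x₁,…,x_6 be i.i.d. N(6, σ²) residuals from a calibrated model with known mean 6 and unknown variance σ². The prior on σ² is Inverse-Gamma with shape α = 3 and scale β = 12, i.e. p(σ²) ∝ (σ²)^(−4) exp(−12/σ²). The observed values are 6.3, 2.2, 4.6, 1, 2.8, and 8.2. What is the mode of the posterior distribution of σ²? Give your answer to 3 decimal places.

Sum of squared deviations about the known mean: SS = (6.3−6)² + (2.2−6)² + (4.6−6)² + (1−6)² + (2.8−6)² + (8.2−6)² = 56.57.
The Normal likelihood contributes (σ²)^(−n/2) exp(−SS/(2σ²)), so the posterior is Inverse-Gamma(α + n/2, β + SS/2) = Inverse-Gamma(6, 40.285).
The mode of Inverse-Gamma(a, b) is b/(a+1) = 40.285/7 ≈ 5.755.

σ̂²_MAP = 5.755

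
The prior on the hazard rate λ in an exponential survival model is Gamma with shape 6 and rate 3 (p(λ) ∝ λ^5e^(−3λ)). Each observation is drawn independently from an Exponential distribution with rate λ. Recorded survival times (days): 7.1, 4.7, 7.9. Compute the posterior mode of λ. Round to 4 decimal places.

The Exponential(rate=λ) likelihood is ∝ λ^n e^(−λΣtᵢ). Here n = 3 and Σtᵢ = 7.1 + 4.7 + 7.9 = 19.7.
Posterior ∝ λ^5e^(−3λ) · λ^3e^(−19.7λ) = λ^8e^(−22.7λ), i.e. Gamma(9, 22.7).
Mode = (a−1)/b = 8/22.7 ≈ 0.3524.

λ̂_MAP = 0.3524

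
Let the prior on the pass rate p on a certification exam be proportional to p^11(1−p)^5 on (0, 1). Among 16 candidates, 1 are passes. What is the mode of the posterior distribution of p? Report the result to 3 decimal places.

The prior density ∝ p^11(1−p)^5 is the kernel of Beta(12, 6).
Data: 1 success in 16 trials. The binomial likelihood contributes p(1−p)^15, so the posterior is Beta(12+1, 6+15) = Beta(13, 21).
For Beta(a, b) with a, b > 1 the mode is (a−1)/(a+b−2) = 12/32 ≈ 0.375.

p̂_MAP = 0.375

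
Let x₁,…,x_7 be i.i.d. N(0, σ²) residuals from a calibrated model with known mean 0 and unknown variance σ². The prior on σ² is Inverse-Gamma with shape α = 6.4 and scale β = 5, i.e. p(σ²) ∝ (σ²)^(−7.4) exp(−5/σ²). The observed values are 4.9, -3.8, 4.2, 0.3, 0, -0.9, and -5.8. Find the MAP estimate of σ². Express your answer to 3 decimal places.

Sum of squared deviations about the known mean: SS = (4.9−0)² + (-3.8−0)² + (4.2−0)² + (0.3−0)² + (0−0)² + (-0.9−0)² + (-5.8−0)² = 90.63.
The Normal likelihood contributes (σ²)^(−n/2) exp(−SS/(2σ²)), so the posterior is Inverse-Gamma(α + n/2, β + SS/2) = Inverse-Gamma(9.9, 50.315).
The mode of Inverse-Gamma(a, b) is b/(a+1) = 50.315/10.9 ≈ 4.616.

σ̂²_MAP = 4.616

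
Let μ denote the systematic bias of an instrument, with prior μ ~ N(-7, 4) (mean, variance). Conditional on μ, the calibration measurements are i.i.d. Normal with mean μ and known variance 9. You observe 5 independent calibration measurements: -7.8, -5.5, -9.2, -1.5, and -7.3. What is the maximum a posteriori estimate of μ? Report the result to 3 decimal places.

n = 5; x̄ = ((-7.8) + (-5.5) + (-9.2) + (-1.5) + (-7.3))/5 = -31.3/5 = -6.26.
For a Normal prior and Normal likelihood with known variance, the posterior is Normal; its mode equals its mean, the precision-weighted average.
Prior precision 1/σ₀² = 1/4 = 0.25; data precision n/σ² = 5/9.
μ̂ = (0.25·(-7) + (5/9)·(-6.26)) / (0.25 + 5/9) = (-941/180)/(29/36) = -941/145 ≈ -6.490.

μ̂_MAP = -6.490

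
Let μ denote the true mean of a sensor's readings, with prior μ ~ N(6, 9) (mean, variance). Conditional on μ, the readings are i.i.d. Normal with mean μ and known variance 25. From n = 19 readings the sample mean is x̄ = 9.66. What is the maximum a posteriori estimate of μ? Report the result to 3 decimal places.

μ̂_MAP = 9.193

n = 19, x̄ = 9.66.
For a Normal prior and Normal likelihood with known variance, the posterior is Normal; its mode equals its mean, the precision-weighted average.
Prior precision 1/σ₀² = 1/9; data precision n/σ² = 19/25 = 0.76.
μ̂ = ((1/9)·6 + 0.76·9.66) / (1/9 + 0.76) = (30031/3750)/(196/225) = 90093/9800 ≈ 9.193.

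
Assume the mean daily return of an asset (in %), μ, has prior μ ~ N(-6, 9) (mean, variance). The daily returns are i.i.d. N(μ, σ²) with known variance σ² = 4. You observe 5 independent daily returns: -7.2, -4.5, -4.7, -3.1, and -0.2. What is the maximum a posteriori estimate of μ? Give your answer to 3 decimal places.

μ̂_MAP = -4.108

n = 5; x̄ = ((-7.2) + (-4.5) + (-4.7) + (-3.1) + (-0.2))/5 = -19.7/5 = -3.94.
For a Normal prior and Normal likelihood with known variance, the posterior is Normal; its mode equals its mean, the precision-weighted average.
Prior precision 1/σ₀² = 1/9; data precision n/σ² = 5/4 = 1.25.
μ̂ = ((1/9)·(-6) + 1.25·(-3.94)) / (1/9 + 1.25) = (-671/120)/(49/36) = -2013/490 ≈ -4.108.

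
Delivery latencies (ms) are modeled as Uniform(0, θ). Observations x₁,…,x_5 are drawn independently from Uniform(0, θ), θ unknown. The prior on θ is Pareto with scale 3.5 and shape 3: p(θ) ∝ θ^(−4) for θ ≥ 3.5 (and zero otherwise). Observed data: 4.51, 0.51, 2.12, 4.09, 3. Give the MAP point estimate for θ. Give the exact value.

θ̂_MAP = 4.51

The Uniform(0, θ) likelihood is θ^(−n) for θ ≥ max(xᵢ), zero otherwise. Here max(xᵢ) = 4.51.
Posterior ∝ θ^(−4) · θ^(−5) = θ^(−9) on θ ≥ max(3.5, 4.51) = 4.51.
This density is strictly decreasing in θ, so the posterior mode lies at the lower boundary of the support.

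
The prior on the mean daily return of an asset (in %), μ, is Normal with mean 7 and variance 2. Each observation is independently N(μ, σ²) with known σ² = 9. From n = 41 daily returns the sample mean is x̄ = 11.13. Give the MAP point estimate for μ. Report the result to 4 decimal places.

n = 41, x̄ = 11.13.
For a Normal prior and Normal likelihood with known variance, the posterior is Normal; its mode equals its mean, the precision-weighted average.
Prior precision 1/σ₀² = 1/2 = 0.5; data precision n/σ² = 41/9.
μ̂ = (0.5·7 + (41/9)·11.13) / (0.5 + 41/9) = (16261/300)/(91/18) = 6969/650 ≈ 10.7215.

μ̂_MAP = 10.7215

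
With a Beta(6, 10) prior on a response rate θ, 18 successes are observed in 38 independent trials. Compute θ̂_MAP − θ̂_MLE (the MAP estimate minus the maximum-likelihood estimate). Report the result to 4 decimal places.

MAP − MLE = -0.0314

Posterior is Beta(24, 30); MAP = (24−1)/(54−2) = 23/52 ≈ 0.44231.
MLE ignores the prior: θ̂_MLE = k/n = 18/38 ≈ 0.47368.
Difference = 23/52 − 18/38 = -31/988 ≈ -0.0314.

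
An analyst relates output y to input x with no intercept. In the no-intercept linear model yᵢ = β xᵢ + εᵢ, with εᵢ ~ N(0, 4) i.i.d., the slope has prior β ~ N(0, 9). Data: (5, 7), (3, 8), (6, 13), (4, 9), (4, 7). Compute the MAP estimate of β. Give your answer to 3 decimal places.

β̂_MAP = 1.962

log p(β | y) = −Σ(yᵢ − βxᵢ)²/(2·4) − β²/(2·9) + const.
Setting the derivative to zero: Σxᵢ(yᵢ − βxᵢ)/4 − β/9 = 0, so β = Σxᵢyᵢ / (Σxᵢ² + σ²/τ²).
Σxᵢyᵢ = 5·7 + 3·8 + 6·13 + 4·9 + 4·7 = 201; Σxᵢ² = 102; σ²/τ² = 4/9.
β̂_MAP = 201 / (102 + 4/9) = 201/(922/9) = 1809/922 ≈ 1.962.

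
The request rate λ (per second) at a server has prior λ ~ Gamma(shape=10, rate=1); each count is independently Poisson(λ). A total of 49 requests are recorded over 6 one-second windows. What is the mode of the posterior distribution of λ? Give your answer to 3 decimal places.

λ̂_MAP = 8.286

Σxᵢ = 49, n = 6.
Posterior ∝ λ^9e^(−1λ) · λ^49e^(−6λ) = λ^58e^(−7λ), i.e. Gamma(shape=59, rate=7).
The mode of a Gamma(a, b) with a ≥ 1 (shape–rate) is (a−1)/b = 58/7 ≈ 8.286.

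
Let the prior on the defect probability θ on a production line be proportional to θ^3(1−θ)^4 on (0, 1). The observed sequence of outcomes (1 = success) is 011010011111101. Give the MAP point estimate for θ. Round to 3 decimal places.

The prior density ∝ θ^3(1−θ)^4 is the kernel of Beta(4, 5).
Data: 10 successes in 15 trials (from the sequence). The binomial likelihood contributes θ^10(1−θ)^5, so the posterior is Beta(4+10, 5+5) = Beta(14, 10).
For Beta(a, b) with a, b > 1 the mode is (a−1)/(a+b−2) = 13/22 ≈ 0.591.

θ̂_MAP = 0.591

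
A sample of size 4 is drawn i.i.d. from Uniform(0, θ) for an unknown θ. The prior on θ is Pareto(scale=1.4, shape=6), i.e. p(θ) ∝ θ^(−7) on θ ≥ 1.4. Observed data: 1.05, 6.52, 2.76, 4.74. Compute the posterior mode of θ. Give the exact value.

The Uniform(0, θ) likelihood is θ^(−n) for θ ≥ max(xᵢ), zero otherwise. Here max(xᵢ) = 6.52.
Posterior ∝ θ^(−7) · θ^(−4) = θ^(−11) on θ ≥ max(1.4, 6.52) = 6.52.
This density is strictly decreasing in θ, so the posterior mode lies at the lower boundary of the support.

θ̂_MAP = 6.52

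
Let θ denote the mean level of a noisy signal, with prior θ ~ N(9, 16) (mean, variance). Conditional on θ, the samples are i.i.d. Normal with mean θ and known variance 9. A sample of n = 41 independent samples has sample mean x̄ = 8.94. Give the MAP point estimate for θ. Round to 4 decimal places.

θ̂_MAP = 8.9408

n = 41, x̄ = 8.94.
For a Normal prior and Normal likelihood with known variance, the posterior is Normal; its mode equals its mean, the precision-weighted average.
Prior precision 1/σ₀² = 1/16 = 0.0625; data precision n/σ² = 41/9.
θ̂ = (0.0625·9 + (41/9)·8.94) / (0.0625 + 41/9) = (49547/1200)/(665/144) = 148641/16625 ≈ 8.9408.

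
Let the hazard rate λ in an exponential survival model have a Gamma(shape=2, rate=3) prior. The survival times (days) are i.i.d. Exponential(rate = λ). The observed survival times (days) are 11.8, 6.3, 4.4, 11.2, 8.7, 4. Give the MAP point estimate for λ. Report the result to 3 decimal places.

λ̂_MAP = 0.142

The Exponential(rate=λ) likelihood is ∝ λ^n e^(−λΣtᵢ). Here n = 6 and Σtᵢ = 11.8 + 6.3 + 4.4 + 11.2 + 8.7 + 4 = 46.4.
Posterior ∝ λe^(−3λ) · λ^6e^(−46.4λ) = λ^7e^(−49.4λ), i.e. Gamma(8, 49.4).
Mode = (a−1)/b = 7/49.4 ≈ 0.142.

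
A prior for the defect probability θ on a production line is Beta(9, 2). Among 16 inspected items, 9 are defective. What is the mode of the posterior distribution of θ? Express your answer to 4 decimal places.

θ̂_MAP = 0.6800

Prior: Beta(9, 2).
Data: 9 successes in 16 trials. The binomial likelihood contributes θ^9(1−θ)^7, so the posterior is Beta(9+9, 2+7) = Beta(18, 9).
For Beta(a, b) with a, b > 1 the mode is (a−1)/(a+b−2) = 17/25 ≈ 0.6800.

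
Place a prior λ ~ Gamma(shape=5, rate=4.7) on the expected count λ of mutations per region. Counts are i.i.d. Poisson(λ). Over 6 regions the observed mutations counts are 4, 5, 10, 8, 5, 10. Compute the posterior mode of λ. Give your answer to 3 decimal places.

Σxᵢ = 4+5+10+8+5+10 = 42, with n = 6.
Posterior ∝ λ^4e^(−4.7λ) · λ^42e^(−6λ) = λ^46e^(−10.7λ), i.e. Gamma(shape=47, rate=10.7).
The mode of a Gamma(a, b) with a ≥ 1 (shape–rate) is (a−1)/b = 46/10.7 ≈ 4.299.

λ̂_MAP = 4.299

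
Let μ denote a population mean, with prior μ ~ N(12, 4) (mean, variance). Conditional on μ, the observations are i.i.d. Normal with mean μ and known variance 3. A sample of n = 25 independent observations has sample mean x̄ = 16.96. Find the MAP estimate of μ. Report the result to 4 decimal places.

μ̂_MAP = 16.8155

n = 25, x̄ = 16.96.
For a Normal prior and Normal likelihood with known variance, the posterior is Normal; its mode equals its mean, the precision-weighted average.
Prior precision 1/σ₀² = 1/4 = 0.25; data precision n/σ² = 25/3.
μ̂ = (0.25·12 + (25/3)·16.96) / (0.25 + 25/3) = (433/3)/(103/12) = 1732/103 ≈ 16.8155.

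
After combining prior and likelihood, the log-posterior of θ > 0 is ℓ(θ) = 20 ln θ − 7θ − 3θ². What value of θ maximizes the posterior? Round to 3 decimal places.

θ̂_MAP = 1.333

ℓ'(θ) = 20/θ − 7 − 6θ. Setting this to zero and multiplying by θ: 6θ² + 7θ − 20 = 0.
θ = (−7 + √(7² + 4·6·20)) / (2·6) = (−7 + √529) / 12 = (−7 + 23)/12 = 4/3.
ℓ''(θ) = −20/θ² − 6 < 0, confirming a maximum.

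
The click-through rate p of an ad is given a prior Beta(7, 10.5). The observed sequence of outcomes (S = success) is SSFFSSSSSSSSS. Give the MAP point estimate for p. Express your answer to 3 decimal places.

Prior: Beta(7, 10.5).
Data: 11 successes in 13 trials (from the sequence). The binomial likelihood contributes p^11(1−p)^2, so the posterior is Beta(7+11, 10.5+2) = Beta(18, 12.5).
For Beta(a, b) with a, b > 1 the mode is (a−1)/(a+b−2) = 17/28.5 ≈ 0.596.

p̂_MAP = 0.596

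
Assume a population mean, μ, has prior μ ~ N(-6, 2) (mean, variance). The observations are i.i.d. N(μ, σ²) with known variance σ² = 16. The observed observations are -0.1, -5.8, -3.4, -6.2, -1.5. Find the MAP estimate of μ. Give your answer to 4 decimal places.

μ̂_MAP = -5.0000

n = 5; x̄ = ((-0.1) + (-5.8) + (-3.4) + (-6.2) + (-1.5))/5 = -17/5 = -3.4.
For a Normal prior and Normal likelihood with known variance, the posterior is Normal; its mode equals its mean, the precision-weighted average.
Prior precision 1/σ₀² = 1/2 = 0.5; data precision n/σ² = 5/16 = 0.3125.
μ̂ = (0.5·(-6) + 0.3125·(-3.4)) / (0.5 + 0.3125) = (-4.0625)/0.8125 = -5.0000.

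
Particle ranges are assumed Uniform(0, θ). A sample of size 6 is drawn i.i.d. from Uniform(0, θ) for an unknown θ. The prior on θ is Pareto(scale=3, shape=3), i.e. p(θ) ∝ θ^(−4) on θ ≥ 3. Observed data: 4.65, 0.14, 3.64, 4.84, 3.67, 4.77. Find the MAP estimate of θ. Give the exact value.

θ̂_MAP = 4.84

The Uniform(0, θ) likelihood is θ^(−n) for θ ≥ max(xᵢ), zero otherwise. Here max(xᵢ) = 4.84.
Posterior ∝ θ^(−4) · θ^(−6) = θ^(−10) on θ ≥ max(3, 4.84) = 4.84.
This density is strictly decreasing in θ, so the posterior mode lies at the lower boundary of the support.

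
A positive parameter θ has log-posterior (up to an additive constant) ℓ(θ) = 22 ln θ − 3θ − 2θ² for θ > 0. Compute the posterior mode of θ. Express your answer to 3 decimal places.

θ̂_MAP = 2.000

ℓ'(θ) = 22/θ − 3 − 4θ. Setting this to zero and multiplying by θ: 4θ² + 3θ − 22 = 0.
θ = (−3 + √(3² + 4·4·22)) / (2·4) = (−3 + √361) / 8 = (−3 + 19)/8 = 2.
ℓ''(θ) = −22/θ² − 4 < 0, confirming a maximum.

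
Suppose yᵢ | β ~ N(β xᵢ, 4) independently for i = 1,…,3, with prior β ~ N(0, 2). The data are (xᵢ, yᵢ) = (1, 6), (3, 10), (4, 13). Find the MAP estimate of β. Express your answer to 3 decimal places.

β̂_MAP = 3.143

log p(β | y) = −Σ(yᵢ − βxᵢ)²/(2·4) − β²/(2·2) + const.
Setting the derivative to zero: Σxᵢ(yᵢ − βxᵢ)/4 − β/2 = 0, so β = Σxᵢyᵢ / (Σxᵢ² + σ²/τ²).
Σxᵢyᵢ = 1·6 + 3·10 + 4·13 = 88; Σxᵢ² = 26; σ²/τ² = 2.
β̂_MAP = 88 / (26 + 2) = 88/28 ≈ 3.143.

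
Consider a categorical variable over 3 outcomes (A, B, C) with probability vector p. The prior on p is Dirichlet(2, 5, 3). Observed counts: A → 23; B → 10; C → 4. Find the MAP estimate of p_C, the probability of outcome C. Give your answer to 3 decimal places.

MAP estimate of p_C = 0.136

The posterior is Dirichlet(αᵢ + nᵢ) = Dirichlet(25, 15, 7).
For a Dirichlet(a₁,…,a_K) with all aᵢ > 1, the mode has j-th component (aⱼ − 1)/(Σaᵢ − K).
Here Σaᵢ = 47 and K = 3, so p_C = (7 − 1)/(47 − 3) = 6/44 ≈ 0.136.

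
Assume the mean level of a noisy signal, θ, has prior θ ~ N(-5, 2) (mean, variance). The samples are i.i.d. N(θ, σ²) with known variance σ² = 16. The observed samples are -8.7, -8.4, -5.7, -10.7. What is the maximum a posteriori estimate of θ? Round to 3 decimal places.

n = 4; x̄ = ((-8.7) + (-8.4) + (-5.7) + (-10.7))/4 = -33.5/4 = -8.375.
For a Normal prior and Normal likelihood with known variance, the posterior is Normal; its mode equals its mean, the precision-weighted average.
Prior precision 1/σ₀² = 1/2 = 0.5; data precision n/σ² = 4/16 = 0.25.
θ̂ = (0.5·(-5) + 0.25·(-8.375)) / (0.5 + 0.25) = (-4.59375)/0.75 = -6.125.

θ̂_MAP = -6.125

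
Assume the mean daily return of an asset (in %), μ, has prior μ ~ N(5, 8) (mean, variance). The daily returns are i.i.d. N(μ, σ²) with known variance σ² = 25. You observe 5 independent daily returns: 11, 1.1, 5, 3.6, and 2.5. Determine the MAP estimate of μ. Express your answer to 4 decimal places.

μ̂_MAP = 4.7785

n = 5; x̄ = (11 + 1.1 + 5 + 3.6 + 2.5)/5 = 23.2/5 = 4.64.
For a Normal prior and Normal likelihood with known variance, the posterior is Normal; its mode equals its mean, the precision-weighted average.
Prior precision 1/σ₀² = 1/8 = 0.125; data precision n/σ² = 5/25 = 0.2.
μ̂ = (0.125·5 + 0.2·4.64) / (0.125 + 0.2) = 1.553/0.325 = 1553/325 ≈ 4.7785.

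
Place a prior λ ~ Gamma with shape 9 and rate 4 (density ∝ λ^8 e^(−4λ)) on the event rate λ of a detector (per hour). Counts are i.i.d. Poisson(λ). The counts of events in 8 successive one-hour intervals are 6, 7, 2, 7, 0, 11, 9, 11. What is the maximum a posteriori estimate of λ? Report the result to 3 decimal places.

λ̂_MAP = 5.083

Σxᵢ = 6+7+2+7+0+11+9+11 = 53, with n = 8.
Posterior ∝ λ^8e^(−4λ) · λ^53e^(−8λ) = λ^61e^(−12λ), i.e. Gamma(shape=62, rate=12).
The mode of a Gamma(a, b) with a ≥ 1 (shape–rate) is (a−1)/b = 61/12 ≈ 5.083.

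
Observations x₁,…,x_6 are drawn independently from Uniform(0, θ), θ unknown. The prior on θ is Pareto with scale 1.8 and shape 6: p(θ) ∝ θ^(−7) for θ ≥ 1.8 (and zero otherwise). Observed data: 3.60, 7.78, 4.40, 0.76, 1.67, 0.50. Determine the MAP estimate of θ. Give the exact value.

θ̂_MAP = 7.78

The Uniform(0, θ) likelihood is θ^(−n) for θ ≥ max(xᵢ), zero otherwise. Here max(xᵢ) = 7.78.
Posterior ∝ θ^(−7) · θ^(−6) = θ^(−13) on θ ≥ max(1.8, 7.78) = 7.78.
This density is strictly decreasing in θ, so the posterior mode lies at the lower boundary of the support.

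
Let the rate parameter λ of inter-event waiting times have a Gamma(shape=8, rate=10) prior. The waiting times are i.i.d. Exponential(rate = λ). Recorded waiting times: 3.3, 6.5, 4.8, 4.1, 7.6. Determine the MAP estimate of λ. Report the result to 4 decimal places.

The Exponential(rate=λ) likelihood is ∝ λ^n e^(−λΣtᵢ). Here n = 5 and Σtᵢ = 3.3 + 6.5 + 4.8 + 4.1 + 7.6 = 26.3.
Posterior ∝ λ^7e^(−10λ) · λ^5e^(−26.3λ) = λ^12e^(−36.3λ), i.e. Gamma(13, 36.3).
Mode = (a−1)/b = 12/36.3 ≈ 0.3306.

λ̂_MAP = 0.3306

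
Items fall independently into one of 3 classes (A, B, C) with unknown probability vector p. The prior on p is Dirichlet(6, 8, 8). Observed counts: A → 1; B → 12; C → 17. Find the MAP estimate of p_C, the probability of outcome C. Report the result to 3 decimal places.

The posterior is Dirichlet(αᵢ + nᵢ) = Dirichlet(7, 20, 25).
For a Dirichlet(a₁,…,a_K) with all aᵢ > 1, the mode has j-th component (aⱼ − 1)/(Σaᵢ − K).
Here Σaᵢ = 52 and K = 3, so p_C = (25 − 1)/(52 − 3) = 24/49 ≈ 0.490.

MAP estimate of p_C = 0.490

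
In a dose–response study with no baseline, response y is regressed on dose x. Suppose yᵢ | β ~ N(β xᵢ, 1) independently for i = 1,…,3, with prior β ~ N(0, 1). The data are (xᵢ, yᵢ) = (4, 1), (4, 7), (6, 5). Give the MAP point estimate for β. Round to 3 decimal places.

β̂_MAP = 0.899

log p(β | y) = −Σ(yᵢ − βxᵢ)²/(2·1) − β²/(2·1) + const.
Setting the derivative to zero: Σxᵢ(yᵢ − βxᵢ)/1 − β/1 = 0, so β = Σxᵢyᵢ / (Σxᵢ² + σ²/τ²).
Σxᵢyᵢ = 4·1 + 4·7 + 6·5 = 62; Σxᵢ² = 68; σ²/τ² = 1.
β̂_MAP = 62 / (68 + 1) = 62/69 ≈ 0.899.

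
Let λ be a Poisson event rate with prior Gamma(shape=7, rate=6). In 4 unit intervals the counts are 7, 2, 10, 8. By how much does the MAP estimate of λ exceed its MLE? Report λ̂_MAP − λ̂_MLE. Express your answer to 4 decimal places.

Σxᵢ = 27. Posterior is Gamma(34, 10); MAP = (34−1)/10 = 33/10 ≈ 3.30000.
MLE = x̄ = 27/4 ≈ 6.75000.
Difference = 33/10 − 27/4 = -69/20 ≈ -3.4500.

MAP − MLE = -3.4500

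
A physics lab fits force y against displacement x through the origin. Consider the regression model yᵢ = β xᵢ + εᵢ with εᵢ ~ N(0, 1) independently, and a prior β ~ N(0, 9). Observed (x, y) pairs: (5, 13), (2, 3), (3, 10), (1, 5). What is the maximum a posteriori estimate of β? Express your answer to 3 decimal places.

log p(β | y) = −Σ(yᵢ − βxᵢ)²/(2·1) − β²/(2·9) + const.
Setting the derivative to zero: Σxᵢ(yᵢ − βxᵢ)/1 − β/9 = 0, so β = Σxᵢyᵢ / (Σxᵢ² + σ²/τ²).
Σxᵢyᵢ = 5·13 + 2·3 + 3·10 + 1·5 = 106; Σxᵢ² = 39; σ²/τ² = 1/9.
β̂_MAP = 106 / (39 + 1/9) = 106/(352/9) = 477/176 ≈ 2.710.

β̂_MAP = 2.710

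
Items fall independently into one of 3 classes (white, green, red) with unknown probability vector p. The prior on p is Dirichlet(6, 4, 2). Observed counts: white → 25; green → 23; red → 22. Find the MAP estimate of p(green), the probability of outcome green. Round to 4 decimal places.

MAP estimate of p(green) = 0.3291

The posterior is Dirichlet(αᵢ + nᵢ) = Dirichlet(31, 27, 24).
For a Dirichlet(a₁,…,a_K) with all aᵢ > 1, the mode has j-th component (aⱼ − 1)/(Σaᵢ − K).
Here Σaᵢ = 82 and K = 3, so p(green) = (27 − 1)/(82 − 3) = 26/79 ≈ 0.3291.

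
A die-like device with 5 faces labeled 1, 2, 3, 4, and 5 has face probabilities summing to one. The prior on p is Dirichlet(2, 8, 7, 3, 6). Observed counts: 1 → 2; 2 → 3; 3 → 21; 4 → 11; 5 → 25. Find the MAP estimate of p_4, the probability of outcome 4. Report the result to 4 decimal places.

MAP estimate: 0.1566

The posterior is Dirichlet(αᵢ + nᵢ) = Dirichlet(4, 11, 28, 14, 31).
For a Dirichlet(a₁,…,a_K) with all aᵢ > 1, the mode has j-th component (aⱼ − 1)/(Σaᵢ − K).
Here Σaᵢ = 88 and K = 5, so p_4 = (14 − 1)/(88 − 5) = 13/83 ≈ 0.1566.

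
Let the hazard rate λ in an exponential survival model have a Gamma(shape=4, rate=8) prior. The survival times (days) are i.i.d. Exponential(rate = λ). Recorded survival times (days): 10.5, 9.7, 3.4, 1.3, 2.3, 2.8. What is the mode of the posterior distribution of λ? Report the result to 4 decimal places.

λ̂_MAP = 0.2368

The Exponential(rate=λ) likelihood is ∝ λ^n e^(−λΣtᵢ). Here n = 6 and Σtᵢ = 10.5 + 9.7 + 3.4 + 1.3 + 2.3 + 2.8 = 30.
Posterior ∝ λ^3e^(−8λ) · λ^6e^(−30λ) = λ^9e^(−38λ), i.e. Gamma(10, 38).
Mode = (a−1)/b = 9/38 ≈ 0.2368.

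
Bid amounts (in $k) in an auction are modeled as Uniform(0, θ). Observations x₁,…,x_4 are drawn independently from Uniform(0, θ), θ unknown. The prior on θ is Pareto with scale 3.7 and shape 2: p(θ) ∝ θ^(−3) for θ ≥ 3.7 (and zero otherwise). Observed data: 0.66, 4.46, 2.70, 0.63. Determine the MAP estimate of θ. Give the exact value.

The Uniform(0, θ) likelihood is θ^(−n) for θ ≥ max(xᵢ), zero otherwise. Here max(xᵢ) = 4.46.
Posterior ∝ θ^(−3) · θ^(−4) = θ^(−7) on θ ≥ max(3.7, 4.46) = 4.46.
This density is strictly decreasing in θ, so the posterior mode lies at the lower boundary of the support.

θ̂_MAP = 4.46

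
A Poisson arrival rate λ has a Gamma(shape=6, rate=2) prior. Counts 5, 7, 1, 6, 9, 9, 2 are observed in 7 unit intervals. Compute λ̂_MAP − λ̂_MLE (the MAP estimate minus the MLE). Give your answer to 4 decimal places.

MAP − MLE = -0.6825

Σxᵢ = 39. Posterior is Gamma(45, 9); MAP = (45−1)/9 = 44/9 ≈ 4.88889.
MLE = x̄ = 39/7 ≈ 5.57143.
Difference = 44/9 − 39/7 = -43/63 ≈ -0.6825.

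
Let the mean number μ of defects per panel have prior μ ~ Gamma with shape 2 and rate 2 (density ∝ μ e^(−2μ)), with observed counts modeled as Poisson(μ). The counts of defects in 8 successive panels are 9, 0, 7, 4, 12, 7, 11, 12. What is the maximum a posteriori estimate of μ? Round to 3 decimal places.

Σxᵢ = 9+0+7+4+12+7+11+12 = 62, with n = 8.
Posterior ∝ μe^(−2μ) · μ^62e^(−8μ) = μ^63e^(−10μ), i.e. Gamma(shape=64, rate=10).
The mode of a Gamma(a, b) with a ≥ 1 (shape–rate) is (a−1)/b = 63/10 ≈ 6.300.

μ̂_MAP = 6.300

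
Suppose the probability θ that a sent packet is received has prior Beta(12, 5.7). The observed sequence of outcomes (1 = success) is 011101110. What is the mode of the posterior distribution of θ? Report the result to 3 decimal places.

Prior: Beta(12, 5.7).
Data: 6 successes in 9 trials (from the sequence). The binomial likelihood contributes θ^6(1−θ)^3, so the posterior is Beta(12+6, 5.7+3) = Beta(18, 8.7).
For Beta(a, b) with a, b > 1 the mode is (a−1)/(a+b−2) = 17/24.7 ≈ 0.688.

θ̂_MAP = 0.688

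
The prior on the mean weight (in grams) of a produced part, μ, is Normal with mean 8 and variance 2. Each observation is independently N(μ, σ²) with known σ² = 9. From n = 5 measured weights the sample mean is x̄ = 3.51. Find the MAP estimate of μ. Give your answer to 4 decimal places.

μ̂_MAP = 5.6368

n = 5, x̄ = 3.51.
For a Normal prior and Normal likelihood with known variance, the posterior is Normal; its mode equals its mean, the precision-weighted average.
Prior precision 1/σ₀² = 1/2 = 0.5; data precision n/σ² = 5/9.
μ̂ = (0.5·8 + (5/9)·3.51) / (0.5 + 5/9) = 5.95/(19/18) = 1071/190 ≈ 5.6368.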